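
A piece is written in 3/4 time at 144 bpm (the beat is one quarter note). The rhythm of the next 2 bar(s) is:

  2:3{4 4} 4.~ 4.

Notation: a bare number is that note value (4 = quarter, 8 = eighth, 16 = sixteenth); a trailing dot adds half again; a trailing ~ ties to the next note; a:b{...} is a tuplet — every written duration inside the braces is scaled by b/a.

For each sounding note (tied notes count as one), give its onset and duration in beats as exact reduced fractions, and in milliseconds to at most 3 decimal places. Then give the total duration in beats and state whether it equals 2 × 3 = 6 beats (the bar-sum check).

1) 0.0ms=0b +625.0ms=3/2b
2) 625.0ms=3/2b +625.0ms=3/2b
3) 1250.0ms=3b +1250.0ms=3b
Σ=6b of 6 (144bpm 3/4) — PASS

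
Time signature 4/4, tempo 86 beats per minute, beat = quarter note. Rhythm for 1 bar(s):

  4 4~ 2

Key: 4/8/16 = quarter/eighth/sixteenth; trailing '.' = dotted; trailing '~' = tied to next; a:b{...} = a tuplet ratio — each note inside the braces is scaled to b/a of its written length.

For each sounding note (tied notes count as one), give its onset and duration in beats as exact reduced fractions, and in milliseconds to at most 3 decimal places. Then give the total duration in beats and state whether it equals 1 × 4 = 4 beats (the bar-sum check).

1) 0.0ms=0b +697.674ms=1b
2) 697.674ms=1b +2093.023ms=3b
Σ=4b of 4 (86bpm 4/4) — PASS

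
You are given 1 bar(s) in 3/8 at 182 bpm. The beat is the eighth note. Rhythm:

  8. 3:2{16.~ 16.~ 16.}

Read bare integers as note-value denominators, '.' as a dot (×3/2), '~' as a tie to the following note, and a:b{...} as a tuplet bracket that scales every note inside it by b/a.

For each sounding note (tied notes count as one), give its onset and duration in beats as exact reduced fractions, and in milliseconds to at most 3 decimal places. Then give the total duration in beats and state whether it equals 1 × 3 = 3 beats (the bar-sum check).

1) 0.0ms=0b +494.505ms=3/2b
2) 494.505ms=3/2b +494.505ms=3/2b
Σ=3b of 3 (182bpm 3/8) — PASS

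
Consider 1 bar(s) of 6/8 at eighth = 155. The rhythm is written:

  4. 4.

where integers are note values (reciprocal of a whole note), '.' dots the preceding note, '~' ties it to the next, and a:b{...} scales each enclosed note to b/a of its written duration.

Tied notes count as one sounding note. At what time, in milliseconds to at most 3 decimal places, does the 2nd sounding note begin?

note 2 onset = 3b = 1161.29ms

1. 0.0ms @ 0 + 1161.29ms (3)
2. 1161.29ms @ 3 + 1161.29ms (3)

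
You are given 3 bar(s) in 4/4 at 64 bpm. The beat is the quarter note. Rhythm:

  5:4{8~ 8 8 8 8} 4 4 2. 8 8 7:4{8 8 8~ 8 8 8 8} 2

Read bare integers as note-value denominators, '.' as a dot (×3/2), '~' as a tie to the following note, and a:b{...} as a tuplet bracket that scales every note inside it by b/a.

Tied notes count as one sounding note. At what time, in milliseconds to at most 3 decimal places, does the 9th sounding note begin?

1. 0.0ms @ 0 + 750.0ms (4/5)
2. 750.0ms @ 4/5 + 375.0ms (2/5)
3. 1125.0ms @ 6/5 + 375.0ms (2/5)
4. 1500.0ms @ 8/5 + 375.0ms (2/5)
5. 1875.0ms @ 2 + 937.5ms (1)
6. 2812.5ms @ 3 + 937.5ms (1)
7. 3750.0ms @ 4 + 2812.5ms (3)
8. 6562.5ms @ 7 + 468.75ms (1/2)
9. 7031.25ms @ 15/2 + 468.75ms (1/2)
10. 7500.0ms @ 8 + 267.857ms (2/7)
11. 7767.857ms @ 58/7 + 267.857ms (2/7)
12. 8035.714ms @ 60/7 + 535.714ms (4/7)
13. 8571.429ms @ 64/7 + 267.857ms (2/7)
14. 8839.286ms @ 66/7 + 267.857ms (2/7)
15. 9107.143ms @ 68/7 + 267.857ms (2/7)
16. 9375.0ms @ 10 + 1875.0ms (2)

note 9 onset = 15/2b = 7031.25ms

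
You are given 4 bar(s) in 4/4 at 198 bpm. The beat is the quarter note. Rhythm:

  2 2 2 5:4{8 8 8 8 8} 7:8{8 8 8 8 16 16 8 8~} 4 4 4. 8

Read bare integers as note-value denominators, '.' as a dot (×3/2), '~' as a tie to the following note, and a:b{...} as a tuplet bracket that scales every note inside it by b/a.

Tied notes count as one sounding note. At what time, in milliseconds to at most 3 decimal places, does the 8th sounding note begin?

note 8 onset = 38/5b = 2303.03ms

1. 0.0ms @ 0 + 606.061ms (2)
2. 606.061ms @ 2 + 606.061ms (2)
3. 1212.121ms @ 4 + 606.061ms (2)
4. 1818.182ms @ 6 + 121.212ms (2/5)
5. 1939.394ms @ 32/5 + 121.212ms (2/5)
6. 2060.606ms @ 34/5 + 121.212ms (2/5)
7. 2181.818ms @ 36/5 + 121.212ms (2/5)
8. 2303.03ms @ 38/5 + 121.212ms (2/5)
9. 2424.242ms @ 8 + 173.16ms (4/7)
10. 2597.403ms @ 60/7 + 173.16ms (4/7)
11. 2770.563ms @ 64/7 + 173.16ms (4/7)
12. 2943.723ms @ 68/7 + 173.16ms (4/7)
13. 3116.883ms @ 72/7 + 86.58ms (2/7)
14. 3203.463ms @ 74/7 + 86.58ms (2/7)
15. 3290.043ms @ 76/7 + 173.16ms (4/7)
16. 3463.203ms @ 80/7 + 476.19ms (11/7)
17. 3939.394ms @ 13 + 303.03ms (1)
18. 4242.424ms @ 14 + 454.545ms (3/2)
19. 4696.97ms @ 31/2 + 151.515ms (1/2)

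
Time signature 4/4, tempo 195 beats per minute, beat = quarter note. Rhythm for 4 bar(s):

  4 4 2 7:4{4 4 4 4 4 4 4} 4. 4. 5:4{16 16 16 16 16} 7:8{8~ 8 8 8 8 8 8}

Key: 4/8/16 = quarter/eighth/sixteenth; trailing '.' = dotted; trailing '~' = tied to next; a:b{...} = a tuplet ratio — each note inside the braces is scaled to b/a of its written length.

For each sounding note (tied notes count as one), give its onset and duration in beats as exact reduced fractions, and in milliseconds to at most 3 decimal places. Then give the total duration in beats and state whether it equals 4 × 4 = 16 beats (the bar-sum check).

1) 0.0ms=0b +307.692ms=1b
2) 307.692ms=1b +307.692ms=1b
3) 615.385ms=2b +615.385ms=2b
4) 1230.769ms=4b +175.824ms=4/7b
5) 1406.593ms=32/7b +175.824ms=4/7b
6) 1582.418ms=36/7b +175.824ms=4/7b
7) 1758.242ms=40/7b +175.824ms=4/7b
8) 1934.066ms=44/7b +175.824ms=4/7b
9) 2109.89ms=48/7b +175.824ms=4/7b
10) 2285.714ms=52/7b +175.824ms=4/7b
11) 2461.538ms=8b +461.538ms=3/2b
12) 2923.077ms=19/2b +461.538ms=3/2b
13) 3384.615ms=11b +61.538ms=1/5b
14) 3446.154ms=56/5b +61.538ms=1/5b
15) 3507.692ms=57/5b +61.538ms=1/5b
16) 3569.231ms=58/5b +61.538ms=1/5b
17) 3630.769ms=59/5b +61.538ms=1/5b
18) 3692.308ms=12b +351.648ms=8/7b
19) 4043.956ms=92/7b +175.824ms=4/7b
20) 4219.78ms=96/7b +175.824ms=4/7b
21) 4395.604ms=100/7b +175.824ms=4/7b
22) 4571.429ms=104/7b +175.824ms=4/7b
23) 4747.253ms=108/7b +175.824ms=4/7b
Σ=16b of 16 (195bpm 4/4) — PASS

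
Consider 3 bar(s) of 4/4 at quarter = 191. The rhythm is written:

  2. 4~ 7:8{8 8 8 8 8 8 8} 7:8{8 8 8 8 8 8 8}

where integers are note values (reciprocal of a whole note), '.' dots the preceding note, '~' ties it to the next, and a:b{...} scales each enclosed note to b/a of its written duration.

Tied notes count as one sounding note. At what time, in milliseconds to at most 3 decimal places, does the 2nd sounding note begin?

1. 0.0ms @ 0 + 942.408ms (3)
2. 942.408ms @ 3 + 493.642ms (11/7)
3. 1436.051ms @ 32/7 + 179.506ms (4/7)
4. 1615.557ms @ 36/7 + 179.506ms (4/7)
5. 1795.064ms @ 40/7 + 179.506ms (4/7)
6. 1974.57ms @ 44/7 + 179.506ms (4/7)
7. 2154.076ms @ 48/7 + 179.506ms (4/7)
8. 2333.583ms @ 52/7 + 179.506ms (4/7)
9. 2513.089ms @ 8 + 179.506ms (4/7)
10. 2692.595ms @ 60/7 + 179.506ms (4/7)
11. 2872.102ms @ 64/7 + 179.506ms (4/7)
12. 3051.608ms @ 68/7 + 179.506ms (4/7)
13. 3231.114ms @ 72/7 + 179.506ms (4/7)
14. 3410.621ms @ 76/7 + 179.506ms (4/7)
15. 3590.127ms @ 80/7 + 179.506ms (4/7)

note 2 onset = 3b = 942.408ms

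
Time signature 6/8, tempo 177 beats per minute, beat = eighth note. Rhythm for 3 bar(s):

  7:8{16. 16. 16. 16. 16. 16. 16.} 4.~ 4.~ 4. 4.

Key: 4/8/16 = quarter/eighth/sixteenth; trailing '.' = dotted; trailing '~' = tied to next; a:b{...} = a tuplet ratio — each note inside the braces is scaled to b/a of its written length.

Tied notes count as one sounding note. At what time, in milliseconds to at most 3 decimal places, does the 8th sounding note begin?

note 8 onset = 6b = 2033.898ms

1. 0.0ms @ 0 + 290.557ms (6/7)
2. 290.557ms @ 6/7 + 290.557ms (6/7)
3. 581.114ms @ 12/7 + 290.557ms (6/7)
4. 871.671ms @ 18/7 + 290.557ms (6/7)
5. 1162.228ms @ 24/7 + 290.557ms (6/7)
6. 1452.785ms @ 30/7 + 290.557ms (6/7)
7. 1743.341ms @ 36/7 + 290.557ms (6/7)
8. 2033.898ms @ 6 + 3050.847ms (9)
9. 5084.746ms @ 15 + 1016.949ms (3)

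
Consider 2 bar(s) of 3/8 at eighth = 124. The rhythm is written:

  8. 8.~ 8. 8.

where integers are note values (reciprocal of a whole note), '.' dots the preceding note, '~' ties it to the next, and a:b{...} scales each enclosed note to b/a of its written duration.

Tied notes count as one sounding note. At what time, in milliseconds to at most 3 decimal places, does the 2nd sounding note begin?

1. 0.0ms @ 0 + 725.806ms (3/2)
2. 725.806ms @ 3/2 + 1451.613ms (3)
3. 2177.419ms @ 9/2 + 725.806ms (3/2)

note 2 onset = 3/2b = 725.806ms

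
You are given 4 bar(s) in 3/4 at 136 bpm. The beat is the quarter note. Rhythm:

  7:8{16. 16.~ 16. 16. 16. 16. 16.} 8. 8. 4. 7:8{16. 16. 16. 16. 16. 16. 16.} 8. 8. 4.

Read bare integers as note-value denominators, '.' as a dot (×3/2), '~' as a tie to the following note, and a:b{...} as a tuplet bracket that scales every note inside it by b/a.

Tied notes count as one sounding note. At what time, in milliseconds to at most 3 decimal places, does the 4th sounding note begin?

note 4 onset = 12/7b = 756.303ms

1. 0.0ms @ 0 + 189.076ms (3/7)
2. 189.076ms @ 3/7 + 378.151ms (6/7)
3. 567.227ms @ 9/7 + 189.076ms (3/7)
4. 756.303ms @ 12/7 + 189.076ms (3/7)
5. 945.378ms @ 15/7 + 189.076ms (3/7)
6. 1134.454ms @ 18/7 + 189.076ms (3/7)
7. 1323.529ms @ 3 + 330.882ms (3/4)
8. 1654.412ms @ 15/4 + 330.882ms (3/4)
9. 1985.294ms @ 9/2 + 661.765ms (3/2)
10. 2647.059ms @ 6 + 189.076ms (3/7)
11. 2836.134ms @ 45/7 + 189.076ms (3/7)
12. 3025.21ms @ 48/7 + 189.076ms (3/7)
13. 3214.286ms @ 51/7 + 189.076ms (3/7)
14. 3403.361ms @ 54/7 + 189.076ms (3/7)
15. 3592.437ms @ 57/7 + 189.076ms (3/7)
16. 3781.513ms @ 60/7 + 189.076ms (3/7)
17. 3970.588ms @ 9 + 330.882ms (3/4)
18. 4301.471ms @ 39/4 + 330.882ms (3/4)
19. 4632.353ms @ 21/2 + 661.765ms (3/2)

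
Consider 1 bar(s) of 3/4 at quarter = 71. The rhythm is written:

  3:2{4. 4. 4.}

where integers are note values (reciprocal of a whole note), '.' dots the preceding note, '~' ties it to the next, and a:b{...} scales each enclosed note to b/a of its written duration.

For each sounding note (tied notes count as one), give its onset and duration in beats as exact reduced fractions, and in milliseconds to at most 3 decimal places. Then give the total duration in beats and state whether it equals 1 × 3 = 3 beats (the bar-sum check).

1) 0.0ms=0b +845.07ms=1b
2) 845.07ms=1b +845.07ms=1b
3) 1690.141ms=2b +845.07ms=1b
Σ=3b of 3 (71bpm 3/4) — PASS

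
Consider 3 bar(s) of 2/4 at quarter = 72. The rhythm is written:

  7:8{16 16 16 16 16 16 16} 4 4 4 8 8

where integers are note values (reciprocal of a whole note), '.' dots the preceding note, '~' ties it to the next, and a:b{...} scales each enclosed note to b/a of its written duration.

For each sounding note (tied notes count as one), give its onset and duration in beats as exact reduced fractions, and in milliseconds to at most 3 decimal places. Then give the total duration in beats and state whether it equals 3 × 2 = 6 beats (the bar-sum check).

1) 0.0ms=0b +238.095ms=2/7b
2) 238.095ms=2/7b +238.095ms=2/7b
3) 476.19ms=4/7b +238.095ms=2/7b
4) 714.286ms=6/7b +238.095ms=2/7b
5) 952.381ms=8/7b +238.095ms=2/7b
6) 1190.476ms=10/7b +238.095ms=2/7b
7) 1428.571ms=12/7b +238.095ms=2/7b
8) 1666.667ms=2b +833.333ms=1b
9) 2500.0ms=3b +833.333ms=1b
10) 3333.333ms=4b +833.333ms=1b
11) 4166.667ms=5b +416.667ms=1/2b
12) 4583.333ms=11/2b +416.667ms=1/2b
Σ=6b of 6 (72bpm 2/4) — PASS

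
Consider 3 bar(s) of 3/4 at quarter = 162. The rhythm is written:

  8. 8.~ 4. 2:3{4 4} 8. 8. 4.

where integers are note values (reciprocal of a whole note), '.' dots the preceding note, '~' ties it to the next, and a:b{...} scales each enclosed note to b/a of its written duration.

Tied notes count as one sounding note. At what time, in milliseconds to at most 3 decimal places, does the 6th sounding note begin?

1. 0.0ms @ 0 + 277.778ms (3/4)
2. 277.778ms @ 3/4 + 833.333ms (9/4)
3. 1111.111ms @ 3 + 555.556ms (3/2)
4. 1666.667ms @ 9/2 + 555.556ms (3/2)
5. 2222.222ms @ 6 + 277.778ms (3/4)
6. 2500.0ms @ 27/4 + 277.778ms (3/4)
7. 2777.778ms @ 15/2 + 555.556ms (3/2)

note 6 onset = 27/4b = 2500.0ms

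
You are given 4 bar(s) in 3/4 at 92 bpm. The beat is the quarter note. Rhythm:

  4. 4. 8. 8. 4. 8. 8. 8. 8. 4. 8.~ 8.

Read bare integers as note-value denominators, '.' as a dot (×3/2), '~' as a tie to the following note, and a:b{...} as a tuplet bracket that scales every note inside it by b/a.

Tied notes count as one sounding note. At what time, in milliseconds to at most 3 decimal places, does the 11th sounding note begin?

note 11 onset = 21/2b = 6847.826ms

1. 0.0ms @ 0 + 978.261ms (3/2)
2. 978.261ms @ 3/2 + 978.261ms (3/2)
3. 1956.522ms @ 3 + 489.13ms (3/4)
4. 2445.652ms @ 15/4 + 489.13ms (3/4)
5. 2934.783ms @ 9/2 + 978.261ms (3/2)
6. 3913.043ms @ 6 + 489.13ms (3/4)
7. 4402.174ms @ 27/4 + 489.13ms (3/4)
8. 4891.304ms @ 15/2 + 489.13ms (3/4)
9. 5380.435ms @ 33/4 + 489.13ms (3/4)
10. 5869.565ms @ 9 + 978.261ms (3/2)
11. 6847.826ms @ 21/2 + 978.261ms (3/2)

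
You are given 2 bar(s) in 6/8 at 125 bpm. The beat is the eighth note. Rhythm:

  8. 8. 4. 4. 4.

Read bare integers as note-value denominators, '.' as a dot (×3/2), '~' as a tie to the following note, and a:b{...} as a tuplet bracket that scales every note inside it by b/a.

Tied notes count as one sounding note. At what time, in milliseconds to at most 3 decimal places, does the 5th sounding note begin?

note 5 onset = 9b = 4320.0ms

1. 0.0ms @ 0 + 720.0ms (3/2)
2. 720.0ms @ 3/2 + 720.0ms (3/2)
3. 1440.0ms @ 3 + 1440.0ms (3)
4. 2880.0ms @ 6 + 1440.0ms (3)
5. 4320.0ms @ 9 + 1440.0ms (3)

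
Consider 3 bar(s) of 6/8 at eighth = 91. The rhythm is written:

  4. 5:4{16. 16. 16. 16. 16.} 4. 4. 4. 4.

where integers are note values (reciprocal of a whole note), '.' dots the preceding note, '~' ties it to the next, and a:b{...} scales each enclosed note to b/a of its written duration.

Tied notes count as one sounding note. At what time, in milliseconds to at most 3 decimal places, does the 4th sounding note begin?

1. 0.0ms @ 0 + 1978.022ms (3)
2. 1978.022ms @ 3 + 395.604ms (3/5)
3. 2373.626ms @ 18/5 + 395.604ms (3/5)
4. 2769.231ms @ 21/5 + 395.604ms (3/5)
5. 3164.835ms @ 24/5 + 395.604ms (3/5)
6. 3560.44ms @ 27/5 + 395.604ms (3/5)
7. 3956.044ms @ 6 + 1978.022ms (3)
8. 5934.066ms @ 9 + 1978.022ms (3)
9. 7912.088ms @ 12 + 1978.022ms (3)
10. 9890.11ms @ 15 + 1978.022ms (3)

note 4 onset = 21/5b = 2769.231ms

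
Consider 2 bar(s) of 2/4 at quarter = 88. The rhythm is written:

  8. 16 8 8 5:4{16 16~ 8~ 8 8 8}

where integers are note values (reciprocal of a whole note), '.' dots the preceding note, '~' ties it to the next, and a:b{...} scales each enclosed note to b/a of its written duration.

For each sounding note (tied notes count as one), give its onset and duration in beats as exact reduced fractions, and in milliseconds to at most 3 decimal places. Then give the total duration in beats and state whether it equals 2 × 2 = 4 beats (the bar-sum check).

1) 0.0ms=0b +511.364ms=3/4b
2) 511.364ms=3/4b +170.455ms=1/4b
3) 681.818ms=1b +340.909ms=1/2b
4) 1022.727ms=3/2b +340.909ms=1/2b
5) 1363.636ms=2b +136.364ms=1/5b
6) 1500.0ms=11/5b +681.818ms=1b
7) 2181.818ms=16/5b +272.727ms=2/5b
8) 2454.545ms=18/5b +272.727ms=2/5b
Σ=4b of 4 (88bpm 2/4) — PASS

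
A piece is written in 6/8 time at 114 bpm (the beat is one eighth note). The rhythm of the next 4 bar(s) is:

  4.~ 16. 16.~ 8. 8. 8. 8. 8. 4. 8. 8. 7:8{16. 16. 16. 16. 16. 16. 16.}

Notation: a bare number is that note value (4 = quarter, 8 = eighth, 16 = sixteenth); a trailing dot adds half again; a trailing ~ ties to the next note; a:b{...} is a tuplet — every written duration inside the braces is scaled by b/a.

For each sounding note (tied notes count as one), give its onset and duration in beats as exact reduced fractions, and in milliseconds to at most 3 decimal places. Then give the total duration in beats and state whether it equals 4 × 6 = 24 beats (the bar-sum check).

1) 0.0ms=0b +1973.684ms=15/4b
2) 1973.684ms=15/4b +1184.211ms=9/4b
3) 3157.895ms=6b +789.474ms=3/2b
4) 3947.368ms=15/2b +789.474ms=3/2b
5) 4736.842ms=9b +789.474ms=3/2b
6) 5526.316ms=21/2b +789.474ms=3/2b
7) 6315.789ms=12b +1578.947ms=3b
8) 7894.737ms=15b +789.474ms=3/2b
9) 8684.211ms=33/2b +789.474ms=3/2b
10) 9473.684ms=18b +451.128ms=6/7b
11) 9924.812ms=132/7b +451.128ms=6/7b
12) 10375.94ms=138/7b +451.128ms=6/7b
13) 10827.068ms=144/7b +451.128ms=6/7b
14) 11278.195ms=150/7b +451.128ms=6/7b
15) 11729.323ms=156/7b +451.128ms=6/7b
16) 12180.451ms=162/7b +451.128ms=6/7b
Σ=24b of 24 (114bpm 6/8) — PASS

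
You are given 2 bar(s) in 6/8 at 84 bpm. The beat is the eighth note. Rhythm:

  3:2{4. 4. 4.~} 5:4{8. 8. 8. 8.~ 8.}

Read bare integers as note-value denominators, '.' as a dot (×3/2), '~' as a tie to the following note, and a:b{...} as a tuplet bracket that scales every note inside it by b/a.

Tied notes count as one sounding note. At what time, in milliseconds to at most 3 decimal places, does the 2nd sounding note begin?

note 2 onset = 2b = 1428.571ms

1. 0.0ms @ 0 + 1428.571ms (2)
2. 1428.571ms @ 2 + 1428.571ms (2)
3. 2857.143ms @ 4 + 2285.714ms (16/5)
4. 5142.857ms @ 36/5 + 857.143ms (6/5)
5. 6000.0ms @ 42/5 + 857.143ms (6/5)
6. 6857.143ms @ 48/5 + 1714.286ms (12/5)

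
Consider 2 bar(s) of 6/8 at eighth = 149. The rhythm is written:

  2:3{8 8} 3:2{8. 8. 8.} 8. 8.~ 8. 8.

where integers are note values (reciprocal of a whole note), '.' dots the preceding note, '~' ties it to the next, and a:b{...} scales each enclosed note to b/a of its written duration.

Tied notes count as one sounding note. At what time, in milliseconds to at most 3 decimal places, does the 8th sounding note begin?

1. 0.0ms @ 0 + 604.027ms (3/2)
2. 604.027ms @ 3/2 + 604.027ms (3/2)
3. 1208.054ms @ 3 + 402.685ms (1)
4. 1610.738ms @ 4 + 402.685ms (1)
5. 2013.423ms @ 5 + 402.685ms (1)
6. 2416.107ms @ 6 + 604.027ms (3/2)
7. 3020.134ms @ 15/2 + 1208.054ms (3)
8. 4228.188ms @ 21/2 + 604.027ms (3/2)

note 8 onset = 21/2b = 4228.188ms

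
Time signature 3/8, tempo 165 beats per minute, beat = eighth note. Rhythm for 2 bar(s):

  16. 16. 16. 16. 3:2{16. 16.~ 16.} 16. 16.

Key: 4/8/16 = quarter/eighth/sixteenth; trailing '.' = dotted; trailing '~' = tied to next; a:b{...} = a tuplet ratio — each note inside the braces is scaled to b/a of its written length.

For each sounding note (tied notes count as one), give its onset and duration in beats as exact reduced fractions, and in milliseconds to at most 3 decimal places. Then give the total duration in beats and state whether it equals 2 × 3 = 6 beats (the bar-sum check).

1) 0.0ms=0b +272.727ms=3/4b
2) 272.727ms=3/4b +272.727ms=3/4b
3) 545.455ms=3/2b +272.727ms=3/4b
4) 818.182ms=9/4b +272.727ms=3/4b
5) 1090.909ms=3b +181.818ms=1/2b
6) 1272.727ms=7/2b +363.636ms=1b
7) 1636.364ms=9/2b +272.727ms=3/4b
8) 1909.091ms=21/4b +272.727ms=3/4b
Σ=6b of 6 (165bpm 3/8) — PASS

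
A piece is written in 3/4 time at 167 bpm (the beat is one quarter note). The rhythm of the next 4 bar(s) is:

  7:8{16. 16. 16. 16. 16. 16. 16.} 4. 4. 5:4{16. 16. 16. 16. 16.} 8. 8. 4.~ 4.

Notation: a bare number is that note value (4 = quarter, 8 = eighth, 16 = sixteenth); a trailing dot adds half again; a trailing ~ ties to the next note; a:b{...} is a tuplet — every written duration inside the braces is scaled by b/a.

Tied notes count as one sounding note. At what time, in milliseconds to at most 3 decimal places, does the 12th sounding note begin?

1. 0.0ms @ 0 + 153.978ms (3/7)
2. 153.978ms @ 3/7 + 153.978ms (3/7)
3. 307.956ms @ 6/7 + 153.978ms (3/7)
4. 461.933ms @ 9/7 + 153.978ms (3/7)
5. 615.911ms @ 12/7 + 153.978ms (3/7)
6. 769.889ms @ 15/7 + 153.978ms (3/7)
7. 923.867ms @ 18/7 + 153.978ms (3/7)
8. 1077.844ms @ 3 + 538.922ms (3/2)
9. 1616.766ms @ 9/2 + 538.922ms (3/2)
10. 2155.689ms @ 6 + 107.784ms (3/10)
11. 2263.473ms @ 63/10 + 107.784ms (3/10)
12. 2371.257ms @ 33/5 + 107.784ms (3/10)
13. 2479.042ms @ 69/10 + 107.784ms (3/10)
14. 2586.826ms @ 36/5 + 107.784ms (3/10)
15. 2694.611ms @ 15/2 + 269.461ms (3/4)
16. 2964.072ms @ 33/4 + 269.461ms (3/4)
17. 3233.533ms @ 9 + 1077.844ms (3)

note 12 onset = 33/5b = 2371.257ms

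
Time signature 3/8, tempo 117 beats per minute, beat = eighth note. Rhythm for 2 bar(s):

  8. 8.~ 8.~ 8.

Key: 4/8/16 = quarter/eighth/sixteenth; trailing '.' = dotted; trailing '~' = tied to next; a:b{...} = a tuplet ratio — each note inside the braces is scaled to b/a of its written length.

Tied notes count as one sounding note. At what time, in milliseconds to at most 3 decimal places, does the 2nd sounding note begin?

1. 0.0ms @ 0 + 769.231ms (3/2)
2. 769.231ms @ 3/2 + 2307.692ms (9/2)

note 2 onset = 3/2b = 769.231ms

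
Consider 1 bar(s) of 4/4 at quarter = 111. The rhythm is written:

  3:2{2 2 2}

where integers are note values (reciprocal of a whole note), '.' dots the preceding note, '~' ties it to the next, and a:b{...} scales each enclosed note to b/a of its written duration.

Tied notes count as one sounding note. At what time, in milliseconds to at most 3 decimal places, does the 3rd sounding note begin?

note 3 onset = 8/3b = 1441.441ms

1. 0.0ms @ 0 + 720.721ms (4/3)
2. 720.721ms @ 4/3 + 720.721ms (4/3)
3. 1441.441ms @ 8/3 + 720.721ms (4/3)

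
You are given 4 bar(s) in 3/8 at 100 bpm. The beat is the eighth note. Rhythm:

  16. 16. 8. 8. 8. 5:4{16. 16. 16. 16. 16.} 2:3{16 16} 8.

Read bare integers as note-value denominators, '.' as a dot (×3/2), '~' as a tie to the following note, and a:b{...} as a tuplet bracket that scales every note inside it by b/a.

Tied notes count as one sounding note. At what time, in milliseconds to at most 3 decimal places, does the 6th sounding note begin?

note 6 onset = 6b = 3600.0ms

1. 0.0ms @ 0 + 450.0ms (3/4)
2. 450.0ms @ 3/4 + 450.0ms (3/4)
3. 900.0ms @ 3/2 + 900.0ms (3/2)
4. 1800.0ms @ 3 + 900.0ms (3/2)
5. 2700.0ms @ 9/2 + 900.0ms (3/2)
6. 3600.0ms @ 6 + 360.0ms (3/5)
7. 3960.0ms @ 33/5 + 360.0ms (3/5)
8. 4320.0ms @ 36/5 + 360.0ms (3/5)
9. 4680.0ms @ 39/5 + 360.0ms (3/5)
10. 5040.0ms @ 42/5 + 360.0ms (3/5)
11. 5400.0ms @ 9 + 450.0ms (3/4)
12. 5850.0ms @ 39/4 + 450.0ms (3/4)
13. 6300.0ms @ 21/2 + 900.0ms (3/2)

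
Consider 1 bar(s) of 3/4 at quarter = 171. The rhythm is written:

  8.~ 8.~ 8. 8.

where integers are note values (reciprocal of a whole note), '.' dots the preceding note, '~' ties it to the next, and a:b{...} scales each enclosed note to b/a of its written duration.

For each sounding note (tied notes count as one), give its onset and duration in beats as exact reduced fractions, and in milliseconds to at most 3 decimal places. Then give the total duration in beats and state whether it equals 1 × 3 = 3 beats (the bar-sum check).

1) 0.0ms=0b +789.474ms=9/4b
2) 789.474ms=9/4b +263.158ms=3/4b
Σ=3b of 3 (171bpm 3/4) — PASS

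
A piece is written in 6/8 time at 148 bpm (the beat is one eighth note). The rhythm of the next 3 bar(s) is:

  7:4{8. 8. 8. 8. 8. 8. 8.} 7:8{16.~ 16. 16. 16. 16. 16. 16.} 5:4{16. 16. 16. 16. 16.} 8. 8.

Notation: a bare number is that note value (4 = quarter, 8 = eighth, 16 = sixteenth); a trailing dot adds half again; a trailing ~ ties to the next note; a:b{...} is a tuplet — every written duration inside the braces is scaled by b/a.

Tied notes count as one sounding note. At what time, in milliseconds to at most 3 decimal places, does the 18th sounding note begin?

1. 0.0ms @ 0 + 347.49ms (6/7)
2. 347.49ms @ 6/7 + 347.49ms (6/7)
3. 694.981ms @ 12/7 + 347.49ms (6/7)
4. 1042.471ms @ 18/7 + 347.49ms (6/7)
5. 1389.961ms @ 24/7 + 347.49ms (6/7)
6. 1737.452ms @ 30/7 + 347.49ms (6/7)
7. 2084.942ms @ 36/7 + 347.49ms (6/7)
8. 2432.432ms @ 6 + 694.981ms (12/7)
9. 3127.413ms @ 54/7 + 347.49ms (6/7)
10. 3474.903ms @ 60/7 + 347.49ms (6/7)
11. 3822.394ms @ 66/7 + 347.49ms (6/7)
12. 4169.884ms @ 72/7 + 347.49ms (6/7)
13. 4517.375ms @ 78/7 + 347.49ms (6/7)
14. 4864.865ms @ 12 + 243.243ms (3/5)
15. 5108.108ms @ 63/5 + 243.243ms (3/5)
16. 5351.351ms @ 66/5 + 243.243ms (3/5)
17. 5594.595ms @ 69/5 + 243.243ms (3/5)
18. 5837.838ms @ 72/5 + 243.243ms (3/5)
19. 6081.081ms @ 15 + 608.108ms (3/2)
20. 6689.189ms @ 33/2 + 608.108ms (3/2)

note 18 onset = 72/5b = 5837.838ms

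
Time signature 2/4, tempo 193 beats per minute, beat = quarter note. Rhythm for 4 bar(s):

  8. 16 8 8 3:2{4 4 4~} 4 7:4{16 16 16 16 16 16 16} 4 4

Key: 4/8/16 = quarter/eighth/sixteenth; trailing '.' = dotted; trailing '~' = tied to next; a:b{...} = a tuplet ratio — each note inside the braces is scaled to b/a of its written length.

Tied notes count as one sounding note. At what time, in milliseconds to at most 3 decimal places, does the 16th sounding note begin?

1. 0.0ms @ 0 + 233.161ms (3/4)
2. 233.161ms @ 3/4 + 77.72ms (1/4)
3. 310.881ms @ 1 + 155.44ms (1/2)
4. 466.321ms @ 3/2 + 155.44ms (1/2)
5. 621.762ms @ 2 + 207.254ms (2/3)
6. 829.016ms @ 8/3 + 207.254ms (2/3)
7. 1036.269ms @ 10/3 + 518.135ms (5/3)
8. 1554.404ms @ 5 + 44.412ms (1/7)
9. 1598.816ms @ 36/7 + 44.412ms (1/7)
10. 1643.227ms @ 37/7 + 44.412ms (1/7)
11. 1687.639ms @ 38/7 + 44.412ms (1/7)
12. 1732.05ms @ 39/7 + 44.412ms (1/7)
13. 1776.462ms @ 40/7 + 44.412ms (1/7)
14. 1820.873ms @ 41/7 + 44.412ms (1/7)
15. 1865.285ms @ 6 + 310.881ms (1)
16. 2176.166ms @ 7 + 310.881ms (1)

note 16 onset = 7b = 2176.166ms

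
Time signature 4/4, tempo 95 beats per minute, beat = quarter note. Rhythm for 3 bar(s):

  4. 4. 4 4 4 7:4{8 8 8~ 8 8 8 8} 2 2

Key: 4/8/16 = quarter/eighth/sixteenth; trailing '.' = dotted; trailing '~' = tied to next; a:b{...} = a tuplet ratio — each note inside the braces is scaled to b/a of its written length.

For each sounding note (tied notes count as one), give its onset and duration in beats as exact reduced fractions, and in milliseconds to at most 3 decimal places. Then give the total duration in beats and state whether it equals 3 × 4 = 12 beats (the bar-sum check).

1) 0.0ms=0b +947.368ms=3/2b
2) 947.368ms=3/2b +947.368ms=3/2b
3) 1894.737ms=3b +631.579ms=1b
4) 2526.316ms=4b +631.579ms=1b
5) 3157.895ms=5b +631.579ms=1b
6) 3789.474ms=6b +180.451ms=2/7b
7) 3969.925ms=44/7b +180.451ms=2/7b
8) 4150.376ms=46/7b +360.902ms=4/7b
9) 4511.278ms=50/7b +180.451ms=2/7b
10) 4691.729ms=52/7b +180.451ms=2/7b
11) 4872.18ms=54/7b +180.451ms=2/7b
12) 5052.632ms=8b +1263.158ms=2b
13) 6315.789ms=10b +1263.158ms=2b
Σ=12b of 12 (95bpm 4/4) — PASS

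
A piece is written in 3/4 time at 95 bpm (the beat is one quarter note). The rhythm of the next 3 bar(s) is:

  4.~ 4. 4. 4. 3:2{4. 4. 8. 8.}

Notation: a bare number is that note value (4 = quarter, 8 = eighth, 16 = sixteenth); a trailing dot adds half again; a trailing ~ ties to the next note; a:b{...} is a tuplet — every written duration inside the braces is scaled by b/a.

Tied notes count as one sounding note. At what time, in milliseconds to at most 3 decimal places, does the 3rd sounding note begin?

note 3 onset = 9/2b = 2842.105ms

1. 0.0ms @ 0 + 1894.737ms (3)
2. 1894.737ms @ 3 + 947.368ms (3/2)
3. 2842.105ms @ 9/2 + 947.368ms (3/2)
4. 3789.474ms @ 6 + 631.579ms (1)
5. 4421.053ms @ 7 + 631.579ms (1)
6. 5052.632ms @ 8 + 315.789ms (1/2)
7. 5368.421ms @ 17/2 + 315.789ms (1/2)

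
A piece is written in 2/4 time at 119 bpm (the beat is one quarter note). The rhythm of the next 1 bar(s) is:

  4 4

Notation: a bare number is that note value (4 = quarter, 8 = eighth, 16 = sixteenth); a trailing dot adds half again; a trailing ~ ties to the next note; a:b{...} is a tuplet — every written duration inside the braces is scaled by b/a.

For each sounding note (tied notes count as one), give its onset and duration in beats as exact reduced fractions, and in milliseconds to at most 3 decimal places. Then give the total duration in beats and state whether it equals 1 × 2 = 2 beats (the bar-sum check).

1) 0.0ms=0b +504.202ms=1b
2) 504.202ms=1b +504.202ms=1b
Σ=2b of 2 (119bpm 2/4) — PASS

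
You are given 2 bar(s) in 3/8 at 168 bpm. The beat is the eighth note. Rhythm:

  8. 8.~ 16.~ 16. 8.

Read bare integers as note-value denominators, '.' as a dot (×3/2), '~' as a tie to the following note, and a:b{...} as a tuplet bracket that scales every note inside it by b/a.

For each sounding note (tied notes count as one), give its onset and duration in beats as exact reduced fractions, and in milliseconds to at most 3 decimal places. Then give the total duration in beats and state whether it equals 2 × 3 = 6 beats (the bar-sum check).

1) 0.0ms=0b +535.714ms=3/2b
2) 535.714ms=3/2b +1071.429ms=3b
3) 1607.143ms=9/2b +535.714ms=3/2b
Σ=6b of 6 (168bpm 3/8) — PASS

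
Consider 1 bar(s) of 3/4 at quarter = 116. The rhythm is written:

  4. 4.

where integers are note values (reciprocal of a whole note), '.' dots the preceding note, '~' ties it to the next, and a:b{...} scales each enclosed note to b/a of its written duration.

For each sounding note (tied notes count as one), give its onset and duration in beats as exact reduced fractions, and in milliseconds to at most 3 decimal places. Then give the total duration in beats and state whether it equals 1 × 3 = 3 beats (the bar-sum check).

1) 0.0ms=0b +775.862ms=3/2b
2) 775.862ms=3/2b +775.862ms=3/2b
Σ=3b of 3 (116bpm 3/4) — PASS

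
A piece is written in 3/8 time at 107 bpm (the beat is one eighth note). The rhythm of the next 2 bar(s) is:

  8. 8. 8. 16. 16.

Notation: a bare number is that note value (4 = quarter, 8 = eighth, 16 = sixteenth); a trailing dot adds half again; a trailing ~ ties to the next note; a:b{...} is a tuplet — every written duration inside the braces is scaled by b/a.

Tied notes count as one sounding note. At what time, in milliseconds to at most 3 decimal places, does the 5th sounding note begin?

1. 0.0ms @ 0 + 841.121ms (3/2)
2. 841.121ms @ 3/2 + 841.121ms (3/2)
3. 1682.243ms @ 3 + 841.121ms (3/2)
4. 2523.364ms @ 9/2 + 420.561ms (3/4)
5. 2943.925ms @ 21/4 + 420.561ms (3/4)

note 5 onset = 21/4b = 2943.925ms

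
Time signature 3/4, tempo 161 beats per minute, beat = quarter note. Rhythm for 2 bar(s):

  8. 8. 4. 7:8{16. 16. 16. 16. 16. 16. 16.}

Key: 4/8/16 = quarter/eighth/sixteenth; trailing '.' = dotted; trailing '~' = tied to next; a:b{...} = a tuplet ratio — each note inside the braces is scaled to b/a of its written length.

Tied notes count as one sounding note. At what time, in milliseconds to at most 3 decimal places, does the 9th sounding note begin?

note 9 onset = 36/7b = 1916.593ms

1. 0.0ms @ 0 + 279.503ms (3/4)
2. 279.503ms @ 3/4 + 279.503ms (3/4)
3. 559.006ms @ 3/2 + 559.006ms (3/2)
4. 1118.012ms @ 3 + 159.716ms (3/7)
5. 1277.728ms @ 24/7 + 159.716ms (3/7)
6. 1437.445ms @ 27/7 + 159.716ms (3/7)
7. 1597.161ms @ 30/7 + 159.716ms (3/7)
8. 1756.877ms @ 33/7 + 159.716ms (3/7)
9. 1916.593ms @ 36/7 + 159.716ms (3/7)
10. 2076.309ms @ 39/7 + 159.716ms (3/7)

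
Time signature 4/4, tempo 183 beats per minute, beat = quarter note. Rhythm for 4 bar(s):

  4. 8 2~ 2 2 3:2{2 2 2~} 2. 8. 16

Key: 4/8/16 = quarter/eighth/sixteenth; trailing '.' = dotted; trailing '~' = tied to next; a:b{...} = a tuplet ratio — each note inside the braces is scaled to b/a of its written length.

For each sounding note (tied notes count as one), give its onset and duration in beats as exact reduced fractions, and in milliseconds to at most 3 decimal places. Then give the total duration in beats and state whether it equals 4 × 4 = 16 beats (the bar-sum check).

1) 0.0ms=0b +491.803ms=3/2b
2) 491.803ms=3/2b +163.934ms=1/2b
3) 655.738ms=2b +1311.475ms=4b
4) 1967.213ms=6b +655.738ms=2b
5) 2622.951ms=8b +437.158ms=4/3b
6) 3060.109ms=28/3b +437.158ms=4/3b
7) 3497.268ms=32/3b +1420.765ms=13/3b
8) 4918.033ms=15b +245.902ms=3/4b
9) 5163.934ms=63/4b +81.967ms=1/4b
Σ=16b of 16 (183bpm 4/4) — PASS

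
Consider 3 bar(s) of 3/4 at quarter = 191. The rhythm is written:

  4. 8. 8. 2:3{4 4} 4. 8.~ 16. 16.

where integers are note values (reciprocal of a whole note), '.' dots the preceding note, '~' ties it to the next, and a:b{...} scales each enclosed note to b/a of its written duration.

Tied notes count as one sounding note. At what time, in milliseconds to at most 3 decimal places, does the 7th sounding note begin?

1. 0.0ms @ 0 + 471.204ms (3/2)
2. 471.204ms @ 3/2 + 235.602ms (3/4)
3. 706.806ms @ 9/4 + 235.602ms (3/4)
4. 942.408ms @ 3 + 471.204ms (3/2)
5. 1413.613ms @ 9/2 + 471.204ms (3/2)
6. 1884.817ms @ 6 + 471.204ms (3/2)
7. 2356.021ms @ 15/2 + 353.403ms (9/8)
8. 2709.424ms @ 69/8 + 117.801ms (3/8)

note 7 onset = 15/2b = 2356.021ms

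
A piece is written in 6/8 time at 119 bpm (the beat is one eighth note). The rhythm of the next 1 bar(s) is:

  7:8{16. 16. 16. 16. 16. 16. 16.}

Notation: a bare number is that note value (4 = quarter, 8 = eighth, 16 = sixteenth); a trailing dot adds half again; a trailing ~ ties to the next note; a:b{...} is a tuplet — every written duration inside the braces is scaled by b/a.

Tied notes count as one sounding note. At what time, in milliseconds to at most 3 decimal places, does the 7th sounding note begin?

1. 0.0ms @ 0 + 432.173ms (6/7)
2. 432.173ms @ 6/7 + 432.173ms (6/7)
3. 864.346ms @ 12/7 + 432.173ms (6/7)
4. 1296.519ms @ 18/7 + 432.173ms (6/7)
5. 1728.691ms @ 24/7 + 432.173ms (6/7)
6. 2160.864ms @ 30/7 + 432.173ms (6/7)
7. 2593.037ms @ 36/7 + 432.173ms (6/7)

note 7 onset = 36/7b = 2593.037ms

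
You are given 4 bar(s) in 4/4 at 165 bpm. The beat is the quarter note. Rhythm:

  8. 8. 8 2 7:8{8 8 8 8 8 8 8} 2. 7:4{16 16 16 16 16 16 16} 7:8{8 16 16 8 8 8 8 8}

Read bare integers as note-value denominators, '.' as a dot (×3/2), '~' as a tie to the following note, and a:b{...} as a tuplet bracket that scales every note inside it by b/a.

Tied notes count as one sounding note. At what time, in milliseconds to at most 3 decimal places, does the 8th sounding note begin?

note 8 onset = 40/7b = 2077.922ms

1. 0.0ms @ 0 + 272.727ms (3/4)
2. 272.727ms @ 3/4 + 272.727ms (3/4)
3. 545.455ms @ 3/2 + 181.818ms (1/2)
4. 727.273ms @ 2 + 727.273ms (2)
5. 1454.545ms @ 4 + 207.792ms (4/7)
6. 1662.338ms @ 32/7 + 207.792ms (4/7)
7. 1870.13ms @ 36/7 + 207.792ms (4/7)
8. 2077.922ms @ 40/7 + 207.792ms (4/7)
9. 2285.714ms @ 44/7 + 207.792ms (4/7)
10. 2493.506ms @ 48/7 + 207.792ms (4/7)
11. 2701.299ms @ 52/7 + 207.792ms (4/7)
12. 2909.091ms @ 8 + 1090.909ms (3)
13. 4000.0ms @ 11 + 51.948ms (1/7)
14. 4051.948ms @ 78/7 + 51.948ms (1/7)
15. 4103.896ms @ 79/7 + 51.948ms (1/7)
16. 4155.844ms @ 80/7 + 51.948ms (1/7)
17. 4207.792ms @ 81/7 + 51.948ms (1/7)
18. 4259.74ms @ 82/7 + 51.948ms (1/7)
19. 4311.688ms @ 83/7 + 51.948ms (1/7)
20. 4363.636ms @ 12 + 207.792ms (4/7)
21. 4571.429ms @ 88/7 + 103.896ms (2/7)
22. 4675.325ms @ 90/7 + 103.896ms (2/7)
23. 4779.221ms @ 92/7 + 207.792ms (4/7)
24. 4987.013ms @ 96/7 + 207.792ms (4/7)
25. 5194.805ms @ 100/7 + 207.792ms (4/7)
26. 5402.597ms @ 104/7 + 207.792ms (4/7)
27. 5610.39ms @ 108/7 + 207.792ms (4/7)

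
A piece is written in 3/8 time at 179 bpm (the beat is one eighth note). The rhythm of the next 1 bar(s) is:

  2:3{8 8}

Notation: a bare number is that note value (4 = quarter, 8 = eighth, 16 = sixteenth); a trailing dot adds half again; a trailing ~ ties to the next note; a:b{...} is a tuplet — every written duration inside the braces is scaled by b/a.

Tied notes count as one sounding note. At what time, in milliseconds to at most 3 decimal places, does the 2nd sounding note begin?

note 2 onset = 3/2b = 502.793ms

1. 0.0ms @ 0 + 502.793ms (3/2)
2. 502.793ms @ 3/2 + 502.793ms (3/2)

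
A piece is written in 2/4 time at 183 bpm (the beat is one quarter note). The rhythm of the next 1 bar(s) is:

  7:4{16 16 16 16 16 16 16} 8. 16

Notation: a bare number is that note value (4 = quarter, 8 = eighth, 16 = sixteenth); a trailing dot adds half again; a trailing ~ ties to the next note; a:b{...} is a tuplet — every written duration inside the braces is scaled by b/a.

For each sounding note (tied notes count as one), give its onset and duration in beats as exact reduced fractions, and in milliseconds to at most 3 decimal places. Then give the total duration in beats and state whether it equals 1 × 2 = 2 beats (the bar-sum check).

1) 0.0ms=0b +46.838ms=1/7b
2) 46.838ms=1/7b +46.838ms=1/7b
3) 93.677ms=2/7b +46.838ms=1/7b
4) 140.515ms=3/7b +46.838ms=1/7b
5) 187.354ms=4/7b +46.838ms=1/7b
6) 234.192ms=5/7b +46.838ms=1/7b
7) 281.03ms=6/7b +46.838ms=1/7b
8) 327.869ms=1b +245.902ms=3/4b
9) 573.77ms=7/4b +81.967ms=1/4b
Σ=2b of 2 (183bpm 2/4) — PASS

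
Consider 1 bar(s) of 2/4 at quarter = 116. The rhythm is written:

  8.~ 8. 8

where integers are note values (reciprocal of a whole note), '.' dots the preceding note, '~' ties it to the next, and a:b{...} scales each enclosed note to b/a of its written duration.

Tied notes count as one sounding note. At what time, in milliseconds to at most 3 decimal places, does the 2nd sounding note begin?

1. 0.0ms @ 0 + 775.862ms (3/2)
2. 775.862ms @ 3/2 + 258.621ms (1/2)

note 2 onset = 3/2b = 775.862ms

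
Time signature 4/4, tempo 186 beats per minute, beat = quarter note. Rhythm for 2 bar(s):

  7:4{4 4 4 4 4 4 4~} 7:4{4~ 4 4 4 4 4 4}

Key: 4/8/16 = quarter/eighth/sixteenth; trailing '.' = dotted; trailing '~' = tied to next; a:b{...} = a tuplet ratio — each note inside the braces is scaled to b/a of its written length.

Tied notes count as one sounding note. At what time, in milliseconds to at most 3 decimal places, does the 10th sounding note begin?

note 10 onset = 44/7b = 2027.65ms

1. 0.0ms @ 0 + 184.332ms (4/7)
2. 184.332ms @ 4/7 + 184.332ms (4/7)
3. 368.664ms @ 8/7 + 184.332ms (4/7)
4. 552.995ms @ 12/7 + 184.332ms (4/7)
5. 737.327ms @ 16/7 + 184.332ms (4/7)
6. 921.659ms @ 20/7 + 184.332ms (4/7)
7. 1105.991ms @ 24/7 + 552.995ms (12/7)
8. 1658.986ms @ 36/7 + 184.332ms (4/7)
9. 1843.318ms @ 40/7 + 184.332ms (4/7)
10. 2027.65ms @ 44/7 + 184.332ms (4/7)
11. 2211.982ms @ 48/7 + 184.332ms (4/7)
12. 2396.313ms @ 52/7 + 184.332ms (4/7)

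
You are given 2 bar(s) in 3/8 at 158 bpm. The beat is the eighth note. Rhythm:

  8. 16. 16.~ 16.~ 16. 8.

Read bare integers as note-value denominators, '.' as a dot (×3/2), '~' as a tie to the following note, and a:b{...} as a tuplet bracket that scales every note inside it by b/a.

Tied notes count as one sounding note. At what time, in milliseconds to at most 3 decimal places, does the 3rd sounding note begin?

1. 0.0ms @ 0 + 569.62ms (3/2)
2. 569.62ms @ 3/2 + 284.81ms (3/4)
3. 854.43ms @ 9/4 + 854.43ms (9/4)
4. 1708.861ms @ 9/2 + 569.62ms (3/2)

note 3 onset = 9/4b = 854.43ms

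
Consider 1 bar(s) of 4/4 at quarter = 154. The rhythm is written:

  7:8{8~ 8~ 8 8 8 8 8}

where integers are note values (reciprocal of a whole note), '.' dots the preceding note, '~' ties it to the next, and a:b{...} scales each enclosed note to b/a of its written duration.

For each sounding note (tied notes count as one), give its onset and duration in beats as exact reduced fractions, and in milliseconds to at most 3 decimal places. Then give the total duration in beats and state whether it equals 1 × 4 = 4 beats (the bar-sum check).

1) 0.0ms=0b +667.904ms=12/7b
2) 667.904ms=12/7b +222.635ms=4/7b
3) 890.538ms=16/7b +222.635ms=4/7b
4) 1113.173ms=20/7b +222.635ms=4/7b
5) 1335.807ms=24/7b +222.635ms=4/7b
Σ=4b of 4 (154bpm 4/4) — PASS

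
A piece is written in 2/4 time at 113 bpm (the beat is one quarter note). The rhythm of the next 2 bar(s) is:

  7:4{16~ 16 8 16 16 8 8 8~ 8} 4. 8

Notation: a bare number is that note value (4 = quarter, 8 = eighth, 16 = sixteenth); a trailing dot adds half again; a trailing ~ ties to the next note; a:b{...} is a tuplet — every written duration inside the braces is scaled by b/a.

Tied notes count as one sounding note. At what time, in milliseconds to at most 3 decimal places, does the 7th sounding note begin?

1. 0.0ms @ 0 + 151.707ms (2/7)
2. 151.707ms @ 2/7 + 151.707ms (2/7)
3. 303.413ms @ 4/7 + 75.853ms (1/7)
4. 379.267ms @ 5/7 + 75.853ms (1/7)
5. 455.12ms @ 6/7 + 151.707ms (2/7)
6. 606.827ms @ 8/7 + 151.707ms (2/7)
7. 758.534ms @ 10/7 + 303.413ms (4/7)
8. 1061.947ms @ 2 + 796.46ms (3/2)
9. 1858.407ms @ 7/2 + 265.487ms (1/2)

note 7 onset = 10/7b = 758.534ms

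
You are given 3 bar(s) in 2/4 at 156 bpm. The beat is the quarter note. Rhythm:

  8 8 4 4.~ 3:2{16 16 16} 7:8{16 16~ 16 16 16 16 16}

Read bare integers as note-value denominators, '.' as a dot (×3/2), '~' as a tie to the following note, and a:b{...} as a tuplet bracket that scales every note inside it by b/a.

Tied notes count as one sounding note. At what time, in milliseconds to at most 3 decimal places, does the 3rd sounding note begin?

1. 0.0ms @ 0 + 192.308ms (1/2)
2. 192.308ms @ 1/2 + 192.308ms (1/2)
3. 384.615ms @ 1 + 384.615ms (1)
4. 769.231ms @ 2 + 641.026ms (5/3)
5. 1410.256ms @ 11/3 + 64.103ms (1/6)
6. 1474.359ms @ 23/6 + 64.103ms (1/6)
7. 1538.462ms @ 4 + 109.89ms (2/7)
8. 1648.352ms @ 30/7 + 219.78ms (4/7)
9. 1868.132ms @ 34/7 + 109.89ms (2/7)
10. 1978.022ms @ 36/7 + 109.89ms (2/7)
11. 2087.912ms @ 38/7 + 109.89ms (2/7)
12. 2197.802ms @ 40/7 + 109.89ms (2/7)

note 3 onset = 1b = 384.615ms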